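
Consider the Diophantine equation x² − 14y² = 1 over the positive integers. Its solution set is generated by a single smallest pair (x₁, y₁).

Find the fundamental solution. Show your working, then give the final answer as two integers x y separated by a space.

[3; 1,2,1,6] for √14; ℓ=4 ⇒ convergent index 3
i=0: a=3 ⇒ p=3, q=1
…
i=2: a=2 ⇒ p=11, q=3
i=3: a=1 ⇒ p=15, q=4
→ (15, 4).  Check: 15²=225, 14·4²=224, difference 1.

15 4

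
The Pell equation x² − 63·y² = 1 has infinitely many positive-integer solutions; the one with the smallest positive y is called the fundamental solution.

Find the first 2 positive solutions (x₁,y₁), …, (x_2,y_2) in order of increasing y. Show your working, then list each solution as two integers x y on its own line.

8 1
127 16

√63 = [7; 1,14, …], period ℓ=2 (even) → k=1
step 0: (7, 1)  from 7·(1,0) + (0,1)
step 1: (8, 1)  from 1·(7,1) + (1,0)
(x₁, y₁) = (8, 1);  8² − 63·1² = 1 ✓
n=2: (8,1)∘(8,1) = (8·8+63·1·1, 8·1+1·8) = (127,16)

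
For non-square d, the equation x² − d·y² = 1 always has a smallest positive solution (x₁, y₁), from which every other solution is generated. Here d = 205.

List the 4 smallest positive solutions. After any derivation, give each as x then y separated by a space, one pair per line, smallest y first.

39689 2772
3150433441 220035816
250075105640009 17466002999676
19850461732342200961 1386416385888245712

√205 = [14; 3,6,1,4,1,6,3,28, …], period ℓ=8 (even) → k=7
a_0=14:  p_0=14·1+0=14,  q_0=14·0+1=1
…
a_3=1:  p_3=1·272+43=315,  q_3=1·19+3=22
…
a_5=1:  p_5=1·1532+315=1847,  q_5=1·107+22=129
a_6=6:  p_6=6·1847+1532=12614,  q_6=6·129+107=881
a_7=3:  p_7=3·12614+1847=39689,  q_7=3·881+129=2772
→ (39689, 2772).  Check: 39689²=1575216721, 205·2772²=1575216720, difference 1.
n=2: (39689,2772)∘(39689,2772) = (39689·39689+205·2772·2772, 39689·2772+2772·39689) = (3150433441,220035816)
n=3: (3150433441,220035816)∘(39689,2772) = (39689·3150433441+205·2772·220035816, 39689·220035816+2772·3150433441) = (250075105640009,17466002999676)
n=4: (250075105640009,17466002999676)∘(39689,2772) = (39689·250075105640009+205·2772·17466002999676, 39689·17466002999676+2772·250075105640009) = (19850461732342200961,1386416385888245712)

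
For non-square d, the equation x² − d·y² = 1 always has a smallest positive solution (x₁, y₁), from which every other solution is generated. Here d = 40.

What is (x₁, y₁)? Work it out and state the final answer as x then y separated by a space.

19 3

[6; 3,12] for √40; ℓ=2 ⇒ convergent index 1
k=0  a_k=6  p_k/q_k = 6/1
k=1  a_k=3  p_k/q_k = 19/3
→ (19, 3).  Check: 19²=361, 40·3²=360, difference 1.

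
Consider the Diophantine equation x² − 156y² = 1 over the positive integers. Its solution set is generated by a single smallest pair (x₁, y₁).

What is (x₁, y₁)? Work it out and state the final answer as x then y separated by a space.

25 2

√156 → a₀=12, period (2,24); ℓ=2 even so k=1
i=0: a=12 ⇒ p=12, q=1
i=1: a=2 ⇒ p=25, q=2
→ (25, 2).  Check: 25²=625, 156·2²=624, difference 1.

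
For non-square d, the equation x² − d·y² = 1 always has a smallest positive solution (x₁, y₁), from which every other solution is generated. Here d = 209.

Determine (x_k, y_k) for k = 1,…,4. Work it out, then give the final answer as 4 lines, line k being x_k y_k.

√209 → a₀=14, period (2,5,3,2,3,5,2,28); ℓ=8 even so k=7
step 0: (14, 1)  from 14·(1,0) + (0,1)
step 1: (29, 2)  from 2·(14,1) + (1,0)
step 2: (159, 11)  from 5·(29,2) + (14,1)
step 3: (506, 35)  from 3·(159,11) + (29,2)
step 4: (1171, 81)  from 2·(506,35) + (159,11)
step 5: (4019, 278)  from 3·(1171,81) + (506,35)
step 6: (21266, 1471)  from 5·(4019,278) + (1171,81)
step 7: (46551, 3220)  from 2·(21266,1471) + (4019,278)
(x₁, y₁) = (46551, 3220);  46551² − 209·3220² = 1 ✓
(46551+3220√209)^2 = 4333991201 + 299788440√209
(46551+3220√209)^3 = 403503248748951 + 27910903337660√209
(46551+3220√209)^4 = 37566959460690844801 + 2598560922243032880√209

46551 3220
4333991201 299788440
403503248748951 27910903337660
37566959460690844801 2598560922243032880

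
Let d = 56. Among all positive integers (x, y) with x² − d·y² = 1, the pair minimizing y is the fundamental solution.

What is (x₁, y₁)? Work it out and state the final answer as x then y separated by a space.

15 2

√56 = [7; 2,14, …], period ℓ=2 (even) → k=1
k=0  a_k=7  p_k/q_k = 7/1
k=1  a_k=2  p_k/q_k = 15/2
→ (15, 2).  Check: 15²=225, 56·2²=224, difference 1.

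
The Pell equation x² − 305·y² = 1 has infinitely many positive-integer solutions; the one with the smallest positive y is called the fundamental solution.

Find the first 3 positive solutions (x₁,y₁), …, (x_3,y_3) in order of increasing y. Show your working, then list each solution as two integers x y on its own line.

[17; 2,6,2,34] for √305; ℓ=4 ⇒ convergent index 3
a_0=17:  p_0=17·1+0=17,  q_0=17·0+1=1
…
a_2=6:  p_2=6·35+17=227,  q_2=6·2+1=13
a_3=2:  p_3=2·227+35=489,  q_3=2·13+2=28
fundamental: x₁=489, y₁=28  (since 239121 − 305·784 = 1)
n=2: (489,28)∘(489,28) = (489·489+305·28·28, 489·28+28·489) = (478241,27384)
n=3: (478241,27384)∘(489,28) = (489·478241+305·28·27384, 489·27384+28·478241) = (467719209,26781524)

489 28
478241 27384
467719209 26781524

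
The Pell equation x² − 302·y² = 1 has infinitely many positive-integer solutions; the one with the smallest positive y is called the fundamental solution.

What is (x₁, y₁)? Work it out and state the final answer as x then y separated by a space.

√302 → a₀=17, period (2,1,1,1,4,…,1,2,34); ℓ=16 even so k=15
i=0: a=17 ⇒ p=17, q=1
…
i=2: a=1 ⇒ p=52, q=3
…
i=4: a=1 ⇒ p=139, q=8
…
i=7: a=1 ⇒ p=2068, q=119
i=8: a=16 ⇒ p=34513, q=1986
…
i=13: a=1 ⇒ p=1042237, q=59974
i=14: a=1 ⇒ p=1617193, q=93059
i=15: a=2 ⇒ p=4276623, q=246092
fundamental: x₁=4276623, y₁=246092  (since 18289504284129 − 302·60561272464 = 1)

4276623 246092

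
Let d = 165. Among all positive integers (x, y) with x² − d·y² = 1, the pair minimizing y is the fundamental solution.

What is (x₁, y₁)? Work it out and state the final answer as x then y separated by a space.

[12; 1,5,2,5,1,24] for √165; ℓ=6 ⇒ convergent index 5
i=0: a=12 ⇒ p=12, q=1
…
i=3: a=2 ⇒ p=167, q=13
i=4: a=5 ⇒ p=912, q=71
i=5: a=1 ⇒ p=1079, q=84
fundamental: x₁=1079, y₁=84  (since 1164241 − 165·7056 = 1)

1079 84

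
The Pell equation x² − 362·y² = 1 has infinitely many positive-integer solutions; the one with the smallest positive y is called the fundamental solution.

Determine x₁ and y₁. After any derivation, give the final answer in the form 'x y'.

d=362: √d = [19; 38] (ℓ=1, odd), read p_1/q_1
i=0: a=19 ⇒ p=19, q=1
i=1: a=38 ⇒ p=723, q=38
fundamental: x₁=723, y₁=38  (since 522729 − 362·1444 = 1)

723 38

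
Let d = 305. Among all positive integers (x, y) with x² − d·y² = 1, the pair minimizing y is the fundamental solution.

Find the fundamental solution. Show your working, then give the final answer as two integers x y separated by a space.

√305 → a₀=17, period (2,6,2,34); ℓ=4 even so k=3
i=0: a=17 ⇒ p=17, q=1
i=1: a=2 ⇒ p=35, q=2
i=2: a=6 ⇒ p=227, q=13
i=3: a=2 ⇒ p=489, q=28
(x₁, y₁) = (489, 28);  489² − 305·28² = 1 ✓

489 28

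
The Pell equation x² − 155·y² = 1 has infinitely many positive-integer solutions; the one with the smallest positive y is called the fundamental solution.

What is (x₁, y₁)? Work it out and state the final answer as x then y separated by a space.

√155 = [12; 2,4,2,24, …], period ℓ=4 (even) → k=3
step 0: (12, 1)  from 12·(1,0) + (0,1)
step 1: (25, 2)  from 2·(12,1) + (1,0)
step 2: (112, 9)  from 4·(25,2) + (12,1)
step 3: (249, 20)  from 2·(112,9) + (25,2)
→ (249, 20).  Check: 249²=62001, 155·20²=62000, difference 1.

249 20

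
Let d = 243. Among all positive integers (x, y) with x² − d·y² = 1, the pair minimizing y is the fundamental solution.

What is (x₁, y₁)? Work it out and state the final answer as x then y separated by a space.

70226 4505

√243 → a₀=15, period (1,1,2,3,15,3,2,1,1,30); ℓ=10 even so k=9
step 0: (15, 1)  from 15·(1,0) + (0,1)
…
step 3: (78, 5)  from 2·(31,2) + (16,1)
…
step 5: (4053, 260)  from 15·(265,17) + (78,5)
…
step 8: (41325, 2651)  from 1·(28901,1854) + (12424,797)
step 9: (70226, 4505)  from 1·(41325,2651) + (28901,1854)
fundamental: x₁=70226, y₁=4505  (since 4931691076 − 243·20295025 = 1)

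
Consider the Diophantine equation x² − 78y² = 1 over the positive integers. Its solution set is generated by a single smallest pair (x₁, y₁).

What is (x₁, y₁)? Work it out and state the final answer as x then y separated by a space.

[8; 1,4,1,16] for √78; ℓ=4 ⇒ convergent index 3
a_0=8:  p_0=8·1+0=8,  q_0=8·0+1=1
a_1=1:  p_1=1·8+1=9,  q_1=1·1+0=1
a_2=4:  p_2=4·9+8=44,  q_2=4·1+1=5
a_3=1:  p_3=1·44+9=53,  q_3=1·5+1=6
fundamental: x₁=53, y₁=6  (since 2809 − 78·36 = 1)

53 6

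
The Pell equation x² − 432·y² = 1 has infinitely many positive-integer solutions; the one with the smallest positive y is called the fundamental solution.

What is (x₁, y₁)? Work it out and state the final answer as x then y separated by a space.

1351 65

[20; 1,3,1,1,1,3,1,40] for √432; ℓ=8 ⇒ convergent index 7
i=0: a=20 ⇒ p=20, q=1
…
i=2: a=3 ⇒ p=83, q=4
i=3: a=1 ⇒ p=104, q=5
…
i=5: a=1 ⇒ p=291, q=14
i=6: a=3 ⇒ p=1060, q=51
i=7: a=1 ⇒ p=1351, q=65
fundamental: x₁=1351, y₁=65  (since 1825201 − 432·4225 = 1)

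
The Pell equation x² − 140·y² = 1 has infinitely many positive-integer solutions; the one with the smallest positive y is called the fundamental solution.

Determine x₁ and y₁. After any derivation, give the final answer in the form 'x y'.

√140 → a₀=11, period (1,4,1,22); ℓ=4 even so k=3
k=0  a_k=11  p_k/q_k = 11/1
k=1  a_k=1  p_k/q_k = 12/1
k=2  a_k=4  p_k/q_k = 59/5
k=3  a_k=1  p_k/q_k = 71/6
fundamental: x₁=71, y₁=6  (since 5041 − 140·36 = 1)

71 6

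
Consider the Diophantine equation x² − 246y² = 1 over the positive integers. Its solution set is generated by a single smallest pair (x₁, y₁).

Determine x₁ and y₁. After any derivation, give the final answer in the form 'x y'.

88805 5662

d=246: √d = [15; 1,2,5,1,14,1,5,2,1,30] (ℓ=10, even), read p_9/q_9
a_0=15:  p_0=15·1+0=15,  q_0=15·0+1=1
a_1=1:  p_1=1·15+1=16,  q_1=1·1+0=1
a_2=2:  p_2=2·16+15=47,  q_2=2·1+1=3
a_3=5:  p_3=5·47+16=251,  q_3=5·3+1=16
a_4=1:  p_4=1·251+47=298,  q_4=1·16+3=19
a_5=14:  p_5=14·298+251=4423,  q_5=14·19+16=282
a_6=1:  p_6=1·4423+298=4721,  q_6=1·282+19=301
…
a_8=2:  p_8=2·28028+4721=60777,  q_8=2·1787+301=3875
a_9=1:  p_9=1·60777+28028=88805,  q_9=1·3875+1787=5662
fundamental: x₁=88805, y₁=5662  (since 7886328025 − 246·32058244 = 1)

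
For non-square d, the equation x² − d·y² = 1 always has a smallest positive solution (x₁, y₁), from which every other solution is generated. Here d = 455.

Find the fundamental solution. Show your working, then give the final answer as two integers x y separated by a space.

64 3

√455 = [21; 3,42, …], period ℓ=2 (even) → k=1
k=0  a_k=21  p_k/q_k = 21/1
k=1  a_k=3  p_k/q_k = 64/3
fundamental: x₁=64, y₁=3  (since 4096 − 455·9 = 1)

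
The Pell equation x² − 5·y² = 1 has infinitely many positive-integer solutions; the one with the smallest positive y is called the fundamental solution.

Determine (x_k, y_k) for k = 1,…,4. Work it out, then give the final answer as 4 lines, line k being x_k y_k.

[2; 4] for √5; ℓ=1 ⇒ convergent index 1
i=0: a=2 ⇒ p=2, q=1
i=1: a=4 ⇒ p=9, q=4
fundamental: x₁=9, y₁=4  (since 81 − 5·16 = 1)
n=2: (9,4)∘(9,4) = (9·9+5·4·4, 9·4+4·9) = (161,72)
n=3: (161,72)∘(9,4) = (9·161+5·4·72, 9·72+4·161) = (2889,1292)
n=4: (2889,1292)∘(9,4) = (9·2889+5·4·1292, 9·1292+4·2889) = (51841,23184)

9 4
161 72
2889 1292
51841 23184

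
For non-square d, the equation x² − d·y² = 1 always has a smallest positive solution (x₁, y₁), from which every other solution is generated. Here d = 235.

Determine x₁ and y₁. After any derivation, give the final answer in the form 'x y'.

√235 → a₀=15, period (3,30); ℓ=2 even so k=1
a_0=15:  p_0=15·1+0=15,  q_0=15·0+1=1
a_1=3:  p_1=3·15+1=46,  q_1=3·1+0=3
(x₁, y₁) = (46, 3);  46² − 235·3² = 1 ✓

46 3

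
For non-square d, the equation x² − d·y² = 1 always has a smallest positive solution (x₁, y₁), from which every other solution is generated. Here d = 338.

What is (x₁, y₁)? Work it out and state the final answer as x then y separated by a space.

√338 → a₀=18, period (2,1,1,2,36); ℓ=5 odd so k=9
step 0: (18, 1)  from 18·(1,0) + (0,1)
step 1: (37, 2)  from 2·(18,1) + (1,0)
step 2: (55, 3)  from 1·(37,2) + (18,1)
…
step 8: (43958, 2391)  from 1·(26327,1432) + (17631,959)
step 9: (114243, 6214)  from 2·(43958,2391) + (26327,1432)
→ (114243, 6214).  Check: 114243²=13051463049, 338·6214²=13051463048, difference 1.

114243 6214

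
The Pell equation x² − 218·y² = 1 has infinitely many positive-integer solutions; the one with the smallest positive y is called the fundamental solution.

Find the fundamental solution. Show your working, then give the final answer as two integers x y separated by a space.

126003 8534

√218 → a₀=14, period (1,3,3,1,28); ℓ=5 odd so k=9
step 0: (14, 1)  from 14·(1,0) + (0,1)
step 1: (15, 1)  from 1·(14,1) + (1,0)
step 2: (59, 4)  from 3·(15,1) + (14,1)
…
step 4: (251, 17)  from 1·(192,13) + (59,4)
…
step 7: (29633, 2007)  from 3·(7471,506) + (7220,489)
step 8: (96370, 6527)  from 3·(29633,2007) + (7471,506)
step 9: (126003, 8534)  from 1·(96370,6527) + (29633,2007)
fundamental: x₁=126003, y₁=8534  (since 15876756009 − 218·72829156 = 1)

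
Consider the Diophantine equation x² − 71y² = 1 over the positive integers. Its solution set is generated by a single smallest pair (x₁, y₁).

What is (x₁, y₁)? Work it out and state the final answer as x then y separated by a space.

d=71: √d = [8; 2,2,1,7,1,2,2,16] (ℓ=8, even), read p_7/q_7
i=0: a=8 ⇒ p=8, q=1
…
i=2: a=2 ⇒ p=42, q=5
i=3: a=1 ⇒ p=59, q=7
…
i=6: a=2 ⇒ p=1483, q=176
i=7: a=2 ⇒ p=3480, q=413
fundamental: x₁=3480, y₁=413  (since 12110400 − 71·170569 = 1)

3480 413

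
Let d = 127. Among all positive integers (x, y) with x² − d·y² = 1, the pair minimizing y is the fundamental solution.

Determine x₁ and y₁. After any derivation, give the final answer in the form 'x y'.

√127 = [11; 3,1,2,2,7,11,7,2,2,1,3,22, …], period ℓ=12 (even) → k=11
a_0=11:  p_0=11·1+0=11,  q_0=11·0+1=1
a_1=3:  p_1=3·11+1=34,  q_1=3·1+0=3
…
a_6=11:  p_6=11·2175+293=24218,  q_6=11·193+26=2149
a_7=7:  p_7=7·24218+2175=171701,  q_7=7·2149+193=15236
…
a_9=2:  p_9=2·367620+171701=906941,  q_9=2·32621+15236=80478
a_10=1:  p_10=1·906941+367620=1274561,  q_10=1·80478+32621=113099
a_11=3:  p_11=3·1274561+906941=4730624,  q_11=3·113099+80478=419775
(x₁, y₁) = (4730624, 419775);  4730624² − 127·419775² = 1 ✓

4730624 419775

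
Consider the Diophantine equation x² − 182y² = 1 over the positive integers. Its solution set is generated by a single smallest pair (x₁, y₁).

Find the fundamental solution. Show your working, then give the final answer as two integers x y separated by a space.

√182 → a₀=13, period (2,26); ℓ=2 even so k=1
step 0: (13, 1)  from 13·(1,0) + (0,1)
step 1: (27, 2)  from 2·(13,1) + (1,0)
(x₁, y₁) = (27, 2);  27² − 182·2² = 1 ✓

27 2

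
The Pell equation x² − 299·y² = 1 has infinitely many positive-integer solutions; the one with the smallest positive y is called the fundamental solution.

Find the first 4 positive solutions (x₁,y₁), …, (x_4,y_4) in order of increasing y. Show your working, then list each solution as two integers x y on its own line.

√299 → a₀=17, period (3,2,3,34); ℓ=4 even so k=3
k=0  a_k=17  p_k/q_k = 17/1
k=1  a_k=3  p_k/q_k = 52/3
k=2  a_k=2  p_k/q_k = 121/7
k=3  a_k=3  p_k/q_k = 415/24
fundamental: x₁=415, y₁=24  (since 172225 − 299·576 = 1)
(415+24√299)^2 = 344449 + 19920√299
(415+24√299)^3 = 285892255 + 16533576√299
(415+24√299)^4 = 237290227201 + 13722848160√299

415 24
344449 19920
285892255 16533576
237290227201 13722848160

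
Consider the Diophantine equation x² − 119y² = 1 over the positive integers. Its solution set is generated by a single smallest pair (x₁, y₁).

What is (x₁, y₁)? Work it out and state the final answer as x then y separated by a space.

120 11

[10; 1,9,1,20] for √119; ℓ=4 ⇒ convergent index 3
k=0  a_k=10  p_k/q_k = 10/1
k=1  a_k=1  p_k/q_k = 11/1
k=2  a_k=9  p_k/q_k = 109/10
k=3  a_k=1  p_k/q_k = 120/11
(x₁, y₁) = (120, 11);  120² − 119·11² = 1 ✓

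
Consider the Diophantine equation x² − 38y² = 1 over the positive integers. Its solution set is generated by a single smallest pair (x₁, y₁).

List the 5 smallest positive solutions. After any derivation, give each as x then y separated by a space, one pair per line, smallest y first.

[6; 6,12] for √38; ℓ=2 ⇒ convergent index 1
k=0  a_k=6  p_k/q_k = 6/1
k=1  a_k=6  p_k/q_k = 37/6
→ (37, 6).  Check: 37²=1369, 38·6²=1368, difference 1.
k=2:  x_2 = 37·37+38·6·6 = 2737,  y_2 = 37·6+6·37 = 444
k=3:  x_3 = 37·2737+38·6·444 = 202501,  y_3 = 37·444+6·2737 = 32850
k=4:  x_4 = 37·202501+38·6·32850 = 14982337,  y_4 = 37·32850+6·202501 = 2430456
k=5:  x_5 = 37·14982337+38·6·2430456 = 1108490437,  y_5 = 37·2430456+6·14982337 = 179820894

37 6
2737 444
202501 32850
14982337 2430456
1108490437 179820894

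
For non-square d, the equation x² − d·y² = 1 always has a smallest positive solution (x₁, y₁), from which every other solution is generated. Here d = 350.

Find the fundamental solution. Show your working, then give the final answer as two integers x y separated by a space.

449 24

d=350: √d = [18; 1,2,2,2,1,36] (ℓ=6, even), read p_5/q_5
a_0=18:  p_0=18·1+0=18,  q_0=18·0+1=1
a_1=1:  p_1=1·18+1=19,  q_1=1·1+0=1
a_2=2:  p_2=2·19+18=56,  q_2=2·1+1=3
a_3=2:  p_3=2·56+19=131,  q_3=2·3+1=7
a_4=2:  p_4=2·131+56=318,  q_4=2·7+3=17
a_5=1:  p_5=1·318+131=449,  q_5=1·17+7=24
(x₁, y₁) = (449, 24);  449² − 350·24² = 1 ✓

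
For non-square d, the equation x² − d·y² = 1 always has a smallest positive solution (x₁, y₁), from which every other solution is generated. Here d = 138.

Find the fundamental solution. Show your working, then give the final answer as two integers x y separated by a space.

d=138: √d = [11; 1,2,1,22] (ℓ=4, even), read p_3/q_3
k=0  a_k=11  p_k/q_k = 11/1
…
k=2  a_k=2  p_k/q_k = 35/3
k=3  a_k=1  p_k/q_k = 47/4
(x₁, y₁) = (47, 4);  47² − 138·4² = 1 ✓

47 4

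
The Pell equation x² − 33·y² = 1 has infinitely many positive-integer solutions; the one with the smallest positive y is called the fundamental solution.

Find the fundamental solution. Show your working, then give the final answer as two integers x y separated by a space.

√33 → a₀=5, period (1,2,1,10); ℓ=4 even so k=3
a_0=5:  p_0=5·1+0=5,  q_0=5·0+1=1
…
a_2=2:  p_2=2·6+5=17,  q_2=2·1+1=3
a_3=1:  p_3=1·17+6=23,  q_3=1·3+1=4
(x₁, y₁) = (23, 4);  23² − 33·4² = 1 ✓

23 4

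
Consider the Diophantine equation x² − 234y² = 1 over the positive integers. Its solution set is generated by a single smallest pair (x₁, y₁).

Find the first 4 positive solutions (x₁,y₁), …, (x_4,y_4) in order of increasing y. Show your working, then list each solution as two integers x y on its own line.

5201 340
54100801 3536680
562756526801 36788545020
5853793337683201 382674441761360

√234 → a₀=15, period (3,2,1,2,1,2,3,30); ℓ=8 even so k=7
k=0  a_k=15  p_k/q_k = 15/1
…
k=2  a_k=2  p_k/q_k = 107/7
k=3  a_k=1  p_k/q_k = 153/10
k=4  a_k=2  p_k/q_k = 413/27
k=5  a_k=1  p_k/q_k = 566/37
k=6  a_k=2  p_k/q_k = 1545/101
k=7  a_k=3  p_k/q_k = 5201/340
(x₁, y₁) = (5201, 340);  5201² − 234·340² = 1 ✓
k=2:  x_2 = 5201·5201+234·340·340 = 54100801,  y_2 = 5201·340+340·5201 = 3536680
k=3:  x_3 = 5201·54100801+234·340·3536680 = 562756526801,  y_3 = 5201·3536680+340·54100801 = 36788545020
k=4:  x_4 = 5201·562756526801+234·340·36788545020 = 5853793337683201,  y_4 = 5201·36788545020+340·562756526801 = 382674441761360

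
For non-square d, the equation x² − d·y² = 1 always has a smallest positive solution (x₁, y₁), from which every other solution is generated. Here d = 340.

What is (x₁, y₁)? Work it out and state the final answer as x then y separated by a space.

√340 → a₀=18, period (2,3,1,1,1,…,3,2,36); ℓ=14 even so k=13
step 0: (18, 1)  from 18·(1,0) + (0,1)
…
step 3: (166, 9)  from 1·(129,7) + (37,2)
step 4: (295, 16)  from 1·(166,9) + (129,7)
…
step 12: (125478, 6805)  from 3·(34813,1888) + (21039,1141)
step 13: (285769, 15498)  from 2·(125478,6805) + (34813,1888)
→ (285769, 15498).  Check: 285769²=81663921361, 340·15498²=81663921360, difference 1.

285769 15498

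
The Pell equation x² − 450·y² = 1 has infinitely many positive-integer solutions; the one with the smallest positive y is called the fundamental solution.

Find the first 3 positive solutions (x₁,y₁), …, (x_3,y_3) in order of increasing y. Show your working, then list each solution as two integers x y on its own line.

19601 924
768398401 36222648
30122754096401 1420000245972

d=450: √d = [21; 4,1,2,4,2,1,4,42] (ℓ=8, even), read p_7/q_7
step 0: (21, 1)  from 21·(1,0) + (0,1)
…
step 3: (297, 14)  from 2·(106,5) + (85,4)
…
step 6: (4179, 197)  from 1·(2885,136) + (1294,61)
step 7: (19601, 924)  from 4·(4179,197) + (2885,136)
→ (19601, 924).  Check: 19601²=384199201, 450·924²=384199200, difference 1.
(19601+924√450)^2 = 768398401 + 36222648√450
(19601+924√450)^3 = 30122754096401 + 1420000245972√450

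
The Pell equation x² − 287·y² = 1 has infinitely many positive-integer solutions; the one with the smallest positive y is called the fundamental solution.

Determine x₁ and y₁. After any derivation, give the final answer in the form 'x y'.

[16; 1,15,1,32] for √287; ℓ=4 ⇒ convergent index 3
a_0=16:  p_0=16·1+0=16,  q_0=16·0+1=1
a_1=1:  p_1=1·16+1=17,  q_1=1·1+0=1
a_2=15:  p_2=15·17+16=271,  q_2=15·1+1=16
a_3=1:  p_3=1·271+17=288,  q_3=1·16+1=17
fundamental: x₁=288, y₁=17  (since 82944 − 287·289 = 1)

288 17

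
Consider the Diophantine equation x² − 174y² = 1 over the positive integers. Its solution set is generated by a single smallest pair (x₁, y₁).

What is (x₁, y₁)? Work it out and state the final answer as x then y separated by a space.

1451 110

d=174: √d = [13; 5,4,5,26] (ℓ=4, even), read p_3/q_3
k=0  a_k=13  p_k/q_k = 13/1
…
k=2  a_k=4  p_k/q_k = 277/21
k=3  a_k=5  p_k/q_k = 1451/110
→ (1451, 110).  Check: 1451²=2105401, 174·110²=2105400, difference 1.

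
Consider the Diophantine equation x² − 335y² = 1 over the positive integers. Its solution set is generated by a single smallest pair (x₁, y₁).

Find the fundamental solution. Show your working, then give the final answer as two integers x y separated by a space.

604 33

√335 → a₀=18, period (3,3,3,36); ℓ=4 even so k=3
i=0: a=18 ⇒ p=18, q=1
…
i=2: a=3 ⇒ p=183, q=10
i=3: a=3 ⇒ p=604, q=33
(x₁, y₁) = (604, 33);  604² − 335·33² = 1 ✓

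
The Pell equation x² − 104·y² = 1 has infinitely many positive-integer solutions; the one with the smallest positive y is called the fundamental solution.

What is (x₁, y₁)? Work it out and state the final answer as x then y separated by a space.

51 5

√104 = [10; 5,20, …], period ℓ=2 (even) → k=1
i=0: a=10 ⇒ p=10, q=1
i=1: a=5 ⇒ p=51, q=5
→ (51, 5).  Check: 51²=2601, 104·5²=2600, difference 1.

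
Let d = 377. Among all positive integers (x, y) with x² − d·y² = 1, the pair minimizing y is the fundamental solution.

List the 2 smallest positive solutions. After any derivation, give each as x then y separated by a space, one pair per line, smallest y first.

233 12
108577 5592

[19; 2,2,2,38] for √377; ℓ=4 ⇒ convergent index 3
a_0=19:  p_0=19·1+0=19,  q_0=19·0+1=1
…
a_2=2:  p_2=2·39+19=97,  q_2=2·2+1=5
a_3=2:  p_3=2·97+39=233,  q_3=2·5+2=12
(x₁, y₁) = (233, 12);  233² − 377·12² = 1 ✓
(x_2, y_2) = (233·233 + 377·12·12, 233·12 + 12·233) = (108577, 5592)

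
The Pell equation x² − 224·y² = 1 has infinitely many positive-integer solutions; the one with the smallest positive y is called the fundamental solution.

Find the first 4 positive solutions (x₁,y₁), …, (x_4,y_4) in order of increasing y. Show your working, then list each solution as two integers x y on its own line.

√224 → a₀=14, period (1,28); ℓ=2 even so k=1
i=0: a=14 ⇒ p=14, q=1
i=1: a=1 ⇒ p=15, q=1
→ (15, 1).  Check: 15²=225, 224·1²=224, difference 1.
n=2: (15,1)∘(15,1) = (15·15+224·1·1, 15·1+1·15) = (449,30)
n=3: (449,30)∘(15,1) = (15·449+224·1·30, 15·30+1·449) = (13455,899)
n=4: (13455,899)∘(15,1) = (15·13455+224·1·899, 15·899+1·13455) = (403201,26940)

15 1
449 30
13455 899
403201 26940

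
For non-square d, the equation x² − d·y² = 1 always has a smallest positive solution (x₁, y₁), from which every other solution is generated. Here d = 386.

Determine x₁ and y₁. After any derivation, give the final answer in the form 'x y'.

111555 5678

√386 → a₀=19, period (1,1,1,4,1,18,1,4,1,1,1,38); ℓ=12 even so k=11
step 0: (19, 1)  from 19·(1,0) + (0,1)
step 1: (20, 1)  from 1·(19,1) + (1,0)
step 2: (39, 2)  from 1·(20,1) + (19,1)
step 3: (59, 3)  from 1·(39,2) + (20,1)
step 4: (275, 14)  from 4·(59,3) + (39,2)
step 5: (334, 17)  from 1·(275,14) + (59,3)
step 6: (6287, 320)  from 18·(334,17) + (275,14)
step 7: (6621, 337)  from 1·(6287,320) + (334,17)
step 8: (32771, 1668)  from 4·(6621,337) + (6287,320)
step 9: (39392, 2005)  from 1·(32771,1668) + (6621,337)
step 10: (72163, 3673)  from 1·(39392,2005) + (32771,1668)
step 11: (111555, 5678)  from 1·(72163,3673) + (39392,2005)
(x₁, y₁) = (111555, 5678);  111555² − 386·5678² = 1 ✓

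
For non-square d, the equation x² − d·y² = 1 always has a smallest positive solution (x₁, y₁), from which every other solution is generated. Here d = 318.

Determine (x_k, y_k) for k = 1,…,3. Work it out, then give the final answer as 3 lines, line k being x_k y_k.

107 6
22897 1284
4899851 274770

[17; 1,4,1,34] for √318; ℓ=4 ⇒ convergent index 3
a_0=17:  p_0=17·1+0=17,  q_0=17·0+1=1
a_1=1:  p_1=1·17+1=18,  q_1=1·1+0=1
a_2=4:  p_2=4·18+17=89,  q_2=4·1+1=5
a_3=1:  p_3=1·89+18=107,  q_3=1·5+1=6
fundamental: x₁=107, y₁=6  (since 11449 − 318·36 = 1)
(107+6√318)^2 = 22897 + 1284√318
(107+6√318)^3 = 4899851 + 274770√318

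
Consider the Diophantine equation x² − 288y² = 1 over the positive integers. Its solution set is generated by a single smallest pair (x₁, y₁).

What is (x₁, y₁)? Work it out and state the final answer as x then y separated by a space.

17 1

√288 → a₀=16, period (1,32); ℓ=2 even so k=1
i=0: a=16 ⇒ p=16, q=1
i=1: a=1 ⇒ p=17, q=1
fundamental: x₁=17, y₁=1  (since 289 − 288·1 = 1)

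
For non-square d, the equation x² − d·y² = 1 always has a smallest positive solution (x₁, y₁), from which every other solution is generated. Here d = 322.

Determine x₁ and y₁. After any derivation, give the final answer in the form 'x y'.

d=322: √d = [17; 1,16,1,34] (ℓ=4, even), read p_3/q_3
i=0: a=17 ⇒ p=17, q=1
…
i=2: a=16 ⇒ p=305, q=17
i=3: a=1 ⇒ p=323, q=18
fundamental: x₁=323, y₁=18  (since 104329 − 322·324 = 1)

323 18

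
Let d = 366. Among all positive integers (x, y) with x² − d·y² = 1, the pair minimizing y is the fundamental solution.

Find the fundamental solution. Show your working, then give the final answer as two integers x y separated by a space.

[19; 7,1,1,1,2,12,2,1,1,1,7,38] for √366; ℓ=12 ⇒ convergent index 11
a_0=19:  p_0=19·1+0=19,  q_0=19·0+1=1
a_1=7:  p_1=7·19+1=134,  q_1=7·1+0=7
a_2=1:  p_2=1·134+19=153,  q_2=1·7+1=8
…
a_4=1:  p_4=1·287+153=440,  q_4=1·15+8=23
a_5=2:  p_5=2·440+287=1167,  q_5=2·23+15=61
…
a_7=2:  p_7=2·14444+1167=30055,  q_7=2·755+61=1571
a_8=1:  p_8=1·30055+14444=44499,  q_8=1·1571+755=2326
a_9=1:  p_9=1·44499+30055=74554,  q_9=1·2326+1571=3897
a_10=1:  p_10=1·74554+44499=119053,  q_10=1·3897+2326=6223
a_11=7:  p_11=7·119053+74554=907925,  q_11=7·6223+3897=47458
(x₁, y₁) = (907925, 47458);  907925² − 366·47458² = 1 ✓

907925 47458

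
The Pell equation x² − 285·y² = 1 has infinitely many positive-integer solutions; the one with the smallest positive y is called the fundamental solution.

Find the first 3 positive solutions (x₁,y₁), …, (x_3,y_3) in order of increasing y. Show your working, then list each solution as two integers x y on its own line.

2431 144
11819521 700128
57466508671 3404022192

√285 → a₀=16, period (1,7,2,7,1,32); ℓ=6 even so k=5
step 0: (16, 1)  from 16·(1,0) + (0,1)
…
step 2: (135, 8)  from 7·(17,1) + (16,1)
step 3: (287, 17)  from 2·(135,8) + (17,1)
step 4: (2144, 127)  from 7·(287,17) + (135,8)
step 5: (2431, 144)  from 1·(2144,127) + (287,17)
(x₁, y₁) = (2431, 144);  2431² − 285·144² = 1 ✓
n=2: (2431,144)∘(2431,144) = (2431·2431+285·144·144, 2431·144+144·2431) = (11819521,700128)
n=3: (11819521,700128)∘(2431,144) = (2431·11819521+285·144·700128, 2431·700128+144·11819521) = (57466508671,3404022192)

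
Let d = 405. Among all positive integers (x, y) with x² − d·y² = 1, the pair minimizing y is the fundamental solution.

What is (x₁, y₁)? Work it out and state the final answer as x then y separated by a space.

√405 = [20; 8,40, …], period ℓ=2 (even) → k=1
i=0: a=20 ⇒ p=20, q=1
i=1: a=8 ⇒ p=161, q=8
(x₁, y₁) = (161, 8);  161² − 405·8² = 1 ✓

161 8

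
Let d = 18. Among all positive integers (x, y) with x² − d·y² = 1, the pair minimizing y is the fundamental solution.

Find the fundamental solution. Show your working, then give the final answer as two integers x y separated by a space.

√18 = [4; 4,8, …], period ℓ=2 (even) → k=1
step 0: (4, 1)  from 4·(1,0) + (0,1)
step 1: (17, 4)  from 4·(4,1) + (1,0)
fundamental: x₁=17, y₁=4  (since 289 − 18·16 = 1)

17 4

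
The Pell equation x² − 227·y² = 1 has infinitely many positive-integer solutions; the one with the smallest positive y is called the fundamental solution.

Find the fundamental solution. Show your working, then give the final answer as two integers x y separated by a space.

226 15

[15; 15,30] for √227; ℓ=2 ⇒ convergent index 1
step 0: (15, 1)  from 15·(1,0) + (0,1)
step 1: (226, 15)  from 15·(15,1) + (1,0)
(x₁, y₁) = (226, 15);  226² − 227·15² = 1 ✓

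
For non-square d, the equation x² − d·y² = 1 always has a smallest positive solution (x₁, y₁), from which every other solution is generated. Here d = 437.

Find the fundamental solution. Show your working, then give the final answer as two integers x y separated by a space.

√437 = [20; 1,9,2,9,1,40, …], period ℓ=6 (even) → k=5
k=0  a_k=20  p_k/q_k = 20/1
…
k=3  a_k=2  p_k/q_k = 439/21
k=4  a_k=9  p_k/q_k = 4160/199
k=5  a_k=1  p_k/q_k = 4599/220
→ (4599, 220).  Check: 4599²=21150801, 437·220²=21150800, difference 1.

4599 220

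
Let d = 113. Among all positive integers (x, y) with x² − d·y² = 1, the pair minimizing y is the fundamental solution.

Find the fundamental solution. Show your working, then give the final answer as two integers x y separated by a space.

1204353 113296

√113 → a₀=10, period (1,1,1,2,2,1,1,1,20); ℓ=9 odd so k=17
i=0: a=10 ⇒ p=10, q=1
…
i=2: a=1 ⇒ p=21, q=2
i=3: a=1 ⇒ p=32, q=3
…
i=6: a=1 ⇒ p=287, q=27
…
i=10: a=1 ⇒ p=16785, q=1579
…
i=12: a=1 ⇒ p=49579, q=4664
…
i=16: a=1 ⇒ p=758918, q=71393
i=17: a=1 ⇒ p=1204353, q=113296
(x₁, y₁) = (1204353, 113296);  1204353² − 113·113296² = 1 ✓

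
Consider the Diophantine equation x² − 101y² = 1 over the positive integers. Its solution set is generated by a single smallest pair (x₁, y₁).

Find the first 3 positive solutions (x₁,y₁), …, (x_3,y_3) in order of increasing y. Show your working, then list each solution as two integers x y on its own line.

√101 → a₀=10, period (20); ℓ=1 odd so k=1
step 0: (10, 1)  from 10·(1,0) + (0,1)
step 1: (201, 20)  from 20·(10,1) + (1,0)
→ (201, 20).  Check: 201²=40401, 101·20²=40400, difference 1.
(x_2, y_2) = (201·201 + 101·20·20, 201·20 + 20·201) = (80801, 8040)
(x_3, y_3) = (201·80801 + 101·20·8040, 201·8040 + 20·80801) = (32481801, 3232060)

201 20
80801 8040
32481801 3232060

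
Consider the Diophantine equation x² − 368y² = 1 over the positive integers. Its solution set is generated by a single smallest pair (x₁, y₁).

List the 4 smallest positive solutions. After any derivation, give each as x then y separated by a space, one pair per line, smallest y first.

1151 60
2649601 138120
6099380351 317952180
14040770918401 731925780240

√368 = [19; 5,2,5,38, …], period ℓ=4 (even) → k=3
i=0: a=19 ⇒ p=19, q=1
…
i=2: a=2 ⇒ p=211, q=11
i=3: a=5 ⇒ p=1151, q=60
→ (1151, 60).  Check: 1151²=1324801, 368·60²=1324800, difference 1.
(1151+60√368)^2 = 2649601 + 138120√368
(1151+60√368)^3 = 6099380351 + 317952180√368
(1151+60√368)^4 = 14040770918401 + 731925780240√368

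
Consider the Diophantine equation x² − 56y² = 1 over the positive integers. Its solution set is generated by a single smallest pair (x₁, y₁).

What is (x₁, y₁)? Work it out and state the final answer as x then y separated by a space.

[7; 2,14] for √56; ℓ=2 ⇒ convergent index 1
a_0=7:  p_0=7·1+0=7,  q_0=7·0+1=1
a_1=2:  p_1=2·7+1=15,  q_1=2·1+0=2
(x₁, y₁) = (15, 2);  15² − 56·2² = 1 ✓

15 2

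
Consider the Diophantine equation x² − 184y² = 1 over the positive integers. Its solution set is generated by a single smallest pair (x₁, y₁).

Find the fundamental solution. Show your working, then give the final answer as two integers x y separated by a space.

[13; 1,1,3,2,1,2,1,2,3,1,1,26] for √184; ℓ=12 ⇒ convergent index 11
k=0  a_k=13  p_k/q_k = 13/1
k=1  a_k=1  p_k/q_k = 14/1
k=2  a_k=1  p_k/q_k = 27/2
k=3  a_k=3  p_k/q_k = 95/7
…
k=10  a_k=1  p_k/q_k = 13741/1013
k=11  a_k=1  p_k/q_k = 24335/1794
(x₁, y₁) = (24335, 1794);  24335² − 184·1794² = 1 ✓

24335 1794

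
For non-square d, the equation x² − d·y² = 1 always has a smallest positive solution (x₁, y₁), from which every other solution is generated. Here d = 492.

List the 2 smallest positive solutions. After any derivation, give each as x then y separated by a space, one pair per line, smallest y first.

√492 = [22; 5,1,1,10,1,1,5,44, …], period ℓ=8 (even) → k=7
a_0=22:  p_0=22·1+0=22,  q_0=22·0+1=1
a_1=5:  p_1=5·22+1=111,  q_1=5·1+0=5
…
a_3=1:  p_3=1·133+111=244,  q_3=1·6+5=11
a_4=10:  p_4=10·244+133=2573,  q_4=10·11+6=116
…
a_6=1:  p_6=1·2817+2573=5390,  q_6=1·127+116=243
a_7=5:  p_7=5·5390+2817=29767,  q_7=5·243+127=1342
→ (29767, 1342).  Check: 29767²=886074289, 492·1342²=886074288, difference 1.
k=2:  x_2 = 29767·29767+492·1342·1342 = 1772148577,  y_2 = 29767·1342+1342·29767 = 79894628

29767 1342
1772148577 79894628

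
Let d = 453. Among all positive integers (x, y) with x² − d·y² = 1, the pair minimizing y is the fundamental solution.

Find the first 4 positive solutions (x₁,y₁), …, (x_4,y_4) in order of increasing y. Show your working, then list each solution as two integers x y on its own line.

1653751 77700
5469784740001 256992905400
18091323967121133751 850004548596233100
59837090203895614338960001 2811391744490881177810800

[21; 3,1,1,10,14,10,1,1,3,42] for √453; ℓ=10 ⇒ convergent index 9
a_0=21:  p_0=21·1+0=21,  q_0=21·0+1=1
…
a_3=1:  p_3=1·85+64=149,  q_3=1·4+3=7
…
a_8=1:  p_8=1·245764+223565=469329,  q_8=1·11547+10504=22051
a_9=3:  p_9=3·469329+245764=1653751,  q_9=3·22051+11547=77700
fundamental: x₁=1653751, y₁=77700  (since 2734892370001 − 453·6037290000 = 1)
k=2:  x_2 = 1653751·1653751+453·77700·77700 = 5469784740001,  y_2 = 1653751·77700+77700·1653751 = 256992905400
k=3:  x_3 = 1653751·5469784740001+453·77700·256992905400 = 18091323967121133751,  y_3 = 1653751·256992905400+77700·5469784740001 = 850004548596233100
k=4:  x_4 = 1653751·18091323967121133751+453·77700·850004548596233100 = 59837090203895614338960001,  y_4 = 1653751·850004548596233100+77700·18091323967121133751 = 2811391744490881177810800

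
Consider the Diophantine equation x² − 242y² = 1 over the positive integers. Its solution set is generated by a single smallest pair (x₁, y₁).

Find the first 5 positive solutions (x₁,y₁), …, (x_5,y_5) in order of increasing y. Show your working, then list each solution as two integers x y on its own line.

d=242: √d = [15; 1,1,3,1,14,1,3,1,1,30] (ℓ=10, even), read p_9/q_9
i=0: a=15 ⇒ p=15, q=1
i=1: a=1 ⇒ p=16, q=1
…
i=3: a=3 ⇒ p=109, q=7
i=4: a=1 ⇒ p=140, q=9
i=5: a=14 ⇒ p=2069, q=133
i=6: a=1 ⇒ p=2209, q=142
i=7: a=3 ⇒ p=8696, q=559
i=8: a=1 ⇒ p=10905, q=701
i=9: a=1 ⇒ p=19601, q=1260
→ (19601, 1260).  Check: 19601²=384199201, 242·1260²=384199200, difference 1.
n=2: (19601,1260)∘(19601,1260) = (19601·19601+242·1260·1260, 19601·1260+1260·19601) = (768398401,49394520)
n=3: (768398401,49394520)∘(19601,1260) = (19601·768398401+242·1260·49394520, 19601·49394520+1260·768398401) = (30122754096401,1936363971780)
n=4: (30122754096401,1936363971780)∘(19601,1260) = (19601·30122754096401+242·1260·1936363971780, 19601·1936363971780+1260·30122754096401) = (1180872205318713601,75909340372325040)
n=5: (1180872205318713601,75909340372325040)∘(19601,1260) = (19601·1180872205318713601+242·1260·75909340372325040, 19601·75909340372325040+1260·1180872205318713601) = (46292552162781456490001,2975797959339522246300)

19601 1260
768398401 49394520
30122754096401 1936363971780
1180872205318713601 75909340372325040
46292552162781456490001 2975797959339522246300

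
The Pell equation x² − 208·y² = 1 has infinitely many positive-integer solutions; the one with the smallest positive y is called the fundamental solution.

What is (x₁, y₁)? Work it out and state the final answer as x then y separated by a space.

√208 → a₀=14, period (2,2,1,2,2,28); ℓ=6 even so k=5
i=0: a=14 ⇒ p=14, q=1
i=1: a=2 ⇒ p=29, q=2
…
i=3: a=1 ⇒ p=101, q=7
i=4: a=2 ⇒ p=274, q=19
i=5: a=2 ⇒ p=649, q=45
→ (649, 45).  Check: 649²=421201, 208·45²=421200, difference 1.

649 45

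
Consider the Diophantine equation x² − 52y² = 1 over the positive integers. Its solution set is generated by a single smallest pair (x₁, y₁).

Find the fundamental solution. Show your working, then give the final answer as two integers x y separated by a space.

649 90

d=52: √d = [7; 4,1,2,1,4,14] (ℓ=6, even), read p_5/q_5
i=0: a=7 ⇒ p=7, q=1
…
i=4: a=1 ⇒ p=137, q=19
i=5: a=4 ⇒ p=649, q=90
→ (649, 90).  Check: 649²=421201, 52·90²=421200, difference 1.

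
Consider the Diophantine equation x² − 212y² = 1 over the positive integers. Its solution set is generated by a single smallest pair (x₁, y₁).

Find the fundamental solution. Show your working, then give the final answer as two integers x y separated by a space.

√212 = [14; 1,1,3,1,1,…,1,1,28, …], period ℓ=14 (even) → k=13
step 0: (14, 1)  from 14·(1,0) + (0,1)
step 1: (15, 1)  from 1·(14,1) + (1,0)
step 2: (29, 2)  from 1·(15,1) + (14,1)
…
step 6: (364, 25)  from 1·(233,16) + (131,9)
…
step 8: (2781, 191)  from 1·(2417,166) + (364,25)
step 9: (5198, 357)  from 1·(2781,191) + (2417,166)
step 10: (7979, 548)  from 1·(5198,357) + (2781,191)
step 11: (29135, 2001)  from 3·(7979,548) + (5198,357)
step 12: (37114, 2549)  from 1·(29135,2001) + (7979,548)
step 13: (66249, 4550)  from 1·(37114,2549) + (29135,2001)
(x₁, y₁) = (66249, 4550);  66249² − 212·4550² = 1 ✓

66249 4550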